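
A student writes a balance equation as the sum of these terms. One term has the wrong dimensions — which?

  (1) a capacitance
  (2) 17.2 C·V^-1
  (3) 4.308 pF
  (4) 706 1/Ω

In SI base units:
  (1) [capacitance] = kg⁻¹·m⁻²·s⁴·A²
  (2) C·V⁻¹ = s·A·(J·C⁻¹)⁻¹ = kg⁻¹·m⁻²·s⁴·A²
  (3) F = C·V⁻¹ = kg⁻¹·m⁻²·s⁴·A²
  (4) Ω⁻¹ = (V·A⁻¹)⁻¹ = kg⁻¹·m⁻²·s³·A²
All reduce to kg⁻¹·m⁻²·s⁴·A² except (4), which is kg⁻¹·m⁻²·s³·A².

(4)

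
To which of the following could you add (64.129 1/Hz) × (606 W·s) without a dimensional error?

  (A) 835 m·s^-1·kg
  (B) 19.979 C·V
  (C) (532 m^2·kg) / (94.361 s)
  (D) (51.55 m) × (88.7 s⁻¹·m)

Reference: [s] · [kg·m²·s⁻²] = kg·m²·s⁻¹.
Each option:
  (A) kg·m·s⁻¹
  (B) C·V = s·A·J·C⁻¹ = kg·m²·s⁻²
  (C) [kg·m²] / [s] = kg·m²·s⁻¹  ← same
  (D) [m] · [m·s⁻¹] = m²·s⁻¹
Only (C) matches kg·m²·s⁻¹.

(C)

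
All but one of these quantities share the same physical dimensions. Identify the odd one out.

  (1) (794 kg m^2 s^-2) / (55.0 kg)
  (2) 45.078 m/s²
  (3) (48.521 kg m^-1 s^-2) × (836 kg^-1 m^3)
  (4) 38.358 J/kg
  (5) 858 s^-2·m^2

Reduce each to base SI dimensions:
  (1) [kg·m²·s⁻²] / [kg] = m²·s⁻²
  (2) m·s⁻²
  (3) [kg·m⁻¹·s⁻²] · [kg⁻¹·m³] = m²·s⁻²
  (4) J·kg⁻¹ = N·m·kg⁻¹ = m²·s⁻²
  (5) m²·s⁻²
All reduce to m²·s⁻² except (2), which is m·s⁻².

(2)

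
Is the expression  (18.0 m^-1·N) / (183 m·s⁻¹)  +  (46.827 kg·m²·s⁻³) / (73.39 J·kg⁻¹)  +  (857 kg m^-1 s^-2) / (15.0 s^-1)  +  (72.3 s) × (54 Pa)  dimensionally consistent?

No

Work out the base dimensions of each:
  (18.0 m^-1·N) / (183 m·s⁻¹):  [kg·s⁻²] / [m·s⁻¹] = kg·m⁻¹·s⁻¹
  (46.827 kg·m²·s⁻³) / (73.39 J·kg⁻¹):  [kg·m²·s⁻³] / [m²·s⁻²] = kg·s⁻¹
  (857 kg m^-1 s^-2) / (15.0 s^-1):  [kg·m⁻¹·s⁻²] / [s⁻¹] = kg·m⁻¹·s⁻¹
  (72.3 s) × (54 Pa):  [s] · [kg·m⁻¹·s⁻²] = kg·m⁻¹·s⁻¹
The terms do not share a single dimension (kg·m⁻¹·s⁻¹ vs kg·s⁻¹).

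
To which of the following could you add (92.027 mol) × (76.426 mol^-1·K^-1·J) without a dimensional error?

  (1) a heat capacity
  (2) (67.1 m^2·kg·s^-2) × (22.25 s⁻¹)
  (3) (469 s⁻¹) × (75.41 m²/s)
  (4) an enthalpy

Reference: [mol] · [kg·m²·s⁻²·K⁻¹·mol⁻¹] = kg·m²·s⁻²·K⁻¹.
Each option:
  (1) [heat capacity] = kg·m²·s⁻²·K⁻¹  ← same
  (2) [kg·m²·s⁻²] · [s⁻¹] = kg·m²·s⁻³
  (3) [s⁻¹] · [m²·s⁻¹] = m²·s⁻²
  (4) [enthalpy] = kg·m²·s⁻²
Only (1) matches kg·m²·s⁻²·K⁻¹.

(1)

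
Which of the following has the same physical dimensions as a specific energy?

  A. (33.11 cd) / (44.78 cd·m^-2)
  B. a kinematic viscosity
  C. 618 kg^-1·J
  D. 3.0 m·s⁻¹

C.

Reference: [specific energy] = m²·s⁻².
Each option:
  A. [cd] / [m⁻²·cd] = m²
  B. [kinematic viscosity] = m²·s⁻¹
  C. J·kg⁻¹ = N·m·kg⁻¹ = m²·s⁻²  ← same
  D. m·s⁻¹
Only C. matches m²·s⁻².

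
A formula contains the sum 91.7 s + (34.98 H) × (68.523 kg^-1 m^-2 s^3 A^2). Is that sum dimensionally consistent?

Reduce each to base SI dimensions:
  91.7 s:  s
  (34.98 H) × (68.523 kg^-1 m^-2 s^3 A^2):  [kg·m²·s⁻²·A⁻²] · [kg⁻¹·m⁻²·s³·A²] = s
Both are s, so they have the same dimensions and can be added.

Yes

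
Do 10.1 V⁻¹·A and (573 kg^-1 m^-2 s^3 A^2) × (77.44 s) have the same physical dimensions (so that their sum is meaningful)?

In SI base units:
  10.1 V⁻¹·A:  A·V⁻¹ = A·(J·C⁻¹)⁻¹ = kg⁻¹·m⁻²·s³·A²
  (573 kg^-1 m^-2 s^3 A^2) × (77.44 s):  [kg⁻¹·m⁻²·s³·A²] · [s] = kg⁻¹·m⁻²·s⁴·A²
kg⁻¹·m⁻²·s³·A² ≠ kg⁻¹·m⁻²·s⁴·A², so they cannot be added.

No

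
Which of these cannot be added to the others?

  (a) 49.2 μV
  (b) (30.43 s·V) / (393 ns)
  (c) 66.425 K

(c)

Reduce each to base SI dimensions:
  (a) V = J·C⁻¹ = kg·m²·s⁻³·A⁻¹
  (b) [kg·m²·s⁻²·A⁻¹] / [s] = kg·m²·s⁻³·A⁻¹
  (c) K
All reduce to kg·m²·s⁻³·A⁻¹ except (c), which is K.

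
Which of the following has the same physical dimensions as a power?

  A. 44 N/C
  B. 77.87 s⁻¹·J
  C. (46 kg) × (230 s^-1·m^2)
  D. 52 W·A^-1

Reference: [power] = kg·m²·s⁻³.
Each option:
  A. N·C⁻¹ = kg·m·s⁻²·(s·A)⁻¹ = kg·m·s⁻³·A⁻¹
  B. J·s⁻¹ = N·m·s⁻¹ = kg·m²·s⁻³  ← same
  C. [kg] · [m²·s⁻¹] = kg·m²·s⁻¹
  D. W·A⁻¹ = J·s⁻¹·A⁻¹ = kg·m²·s⁻³·A⁻¹
Only B. matches kg·m²·s⁻³.

B.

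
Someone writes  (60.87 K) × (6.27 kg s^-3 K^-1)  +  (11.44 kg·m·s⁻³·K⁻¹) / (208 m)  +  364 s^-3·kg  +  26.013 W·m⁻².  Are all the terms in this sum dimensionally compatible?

No

Work out the base dimensions of each:
  (60.87 K) × (6.27 kg s^-3 K^-1):  [K] · [kg·s⁻³·K⁻¹] = kg·s⁻³
  (11.44 kg·m·s⁻³·K⁻¹) / (208 m):  [kg·m·s⁻³·K⁻¹] / [m] = kg·s⁻³·K⁻¹
  364 s^-3·kg:  kg·s⁻³
  26.013 W·m⁻²:  W·m⁻² = J·s⁻¹·m⁻² = kg·s⁻³
The terms do not share a single dimension (kg·s⁻³ vs kg·s⁻³·K⁻¹).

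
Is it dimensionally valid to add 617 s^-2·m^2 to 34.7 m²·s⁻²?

Reduce each to base SI dimensions:
  617 s^-2·m^2:  m²·s⁻²
  34.7 m²·s⁻²:  m²·s⁻²
Both are m²·s⁻², so they have the same dimensions and can be added.

Yes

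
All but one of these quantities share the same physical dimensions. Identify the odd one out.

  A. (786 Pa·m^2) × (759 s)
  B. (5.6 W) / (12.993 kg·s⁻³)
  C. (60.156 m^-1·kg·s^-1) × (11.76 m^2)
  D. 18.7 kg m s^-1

Expand each in SI base units:
  A. [kg·m·s⁻²] · [s] = kg·m·s⁻¹
  B. [kg·m²·s⁻³] / [kg·s⁻³] = m²
  C. [kg·m⁻¹·s⁻¹] · [m²] = kg·m·s⁻¹
  D. kg·m·s⁻¹
All reduce to kg·m·s⁻¹ except B., which is m².

B.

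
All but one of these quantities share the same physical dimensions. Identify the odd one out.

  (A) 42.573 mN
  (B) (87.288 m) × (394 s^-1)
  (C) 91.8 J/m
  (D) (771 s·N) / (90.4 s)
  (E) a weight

Work out the base dimensions of each:
  (A) N = kg·m·s⁻²
  (B) [m] · [s⁻¹] = m·s⁻¹
  (C) J·m⁻¹ = N·m·m⁻¹ = kg·m·s⁻²
  (D) [kg·m·s⁻¹] / [s] = kg·m·s⁻²
  (E) [weight] = kg·m·s⁻²
All reduce to kg·m·s⁻² except (B), which is m·s⁻¹.

(B)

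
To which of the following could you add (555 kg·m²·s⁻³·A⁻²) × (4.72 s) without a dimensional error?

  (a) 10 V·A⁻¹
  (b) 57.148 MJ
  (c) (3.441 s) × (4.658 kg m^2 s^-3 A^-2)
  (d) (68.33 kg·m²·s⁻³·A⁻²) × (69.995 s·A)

(c)

Reference: [kg·m²·s⁻³·A⁻²] · [s] = kg·m²·s⁻²·A⁻².
Each option:
  (a) V·A⁻¹ = J·C⁻¹·A⁻¹ = kg·m²·s⁻³·A⁻²
  (b) J = N·m = kg·m²·s⁻²
  (c) [s] · [kg·m²·s⁻³·A⁻²] = kg·m²·s⁻²·A⁻²  ← same
  (d) [kg·m²·s⁻³·A⁻²] · [s·A] = kg·m²·s⁻²·A⁻¹
Only (c) matches kg·m²·s⁻²·A⁻².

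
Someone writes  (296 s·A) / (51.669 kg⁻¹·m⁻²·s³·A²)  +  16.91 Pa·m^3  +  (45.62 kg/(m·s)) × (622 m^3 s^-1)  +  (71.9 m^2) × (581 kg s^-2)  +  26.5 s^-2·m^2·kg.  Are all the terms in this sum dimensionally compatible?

No

Reduce each to base SI dimensions:
  (296 s·A) / (51.669 kg⁻¹·m⁻²·s³·A²):  [s·A] / [kg⁻¹·m⁻²·s³·A²] = kg·m²·s⁻²·A⁻¹
  16.91 Pa·m^3:  Pa·m³ = N·m⁻²·m³ = kg·m²·s⁻²
  (45.62 kg/(m·s)) × (622 m^3 s^-1):  [kg·m⁻¹·s⁻¹] · [m³·s⁻¹] = kg·m²·s⁻²
  (71.9 m^2) × (581 kg s^-2):  [m²] · [kg·s⁻²] = kg·m²·s⁻²
  26.5 s^-2·m^2·kg:  kg·m²·s⁻²
The terms do not share a single dimension (kg·m²·s⁻² vs kg·m²·s⁻²·A⁻¹).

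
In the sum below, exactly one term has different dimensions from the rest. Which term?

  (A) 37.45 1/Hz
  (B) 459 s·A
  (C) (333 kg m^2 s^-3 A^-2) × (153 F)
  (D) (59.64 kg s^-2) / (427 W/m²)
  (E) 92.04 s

Reduce each to base SI dimensions:
  (A) Hz⁻¹ = (s⁻¹)⁻¹ = s
  (B) A·s = s·A
  (C) [kg·m²·s⁻³·A⁻²] · [kg⁻¹·m⁻²·s⁴·A²] = s
  (D) [kg·s⁻²] / [kg·s⁻³] = s
  (E) s
All reduce to s except (B), which is s·A.

(B)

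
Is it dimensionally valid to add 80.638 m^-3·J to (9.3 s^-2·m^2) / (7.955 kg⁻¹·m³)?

Yes

Expand each in SI base units:
  80.638 m^-3·J:  J·m⁻³ = N·m·m⁻³ = kg·m⁻¹·s⁻²
  (9.3 s^-2·m^2) / (7.955 kg⁻¹·m³):  [m²·s⁻²] / [kg⁻¹·m³] = kg·m⁻¹·s⁻²
Both are kg·m⁻¹·s⁻², so they have the same dimensions and can be added.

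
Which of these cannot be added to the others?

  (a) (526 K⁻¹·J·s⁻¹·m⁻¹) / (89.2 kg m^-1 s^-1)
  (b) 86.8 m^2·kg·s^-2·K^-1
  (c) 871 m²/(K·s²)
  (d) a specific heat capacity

(b)

Expand each in SI base units:
  (a) [kg·m·s⁻³·K⁻¹] / [kg·m⁻¹·s⁻¹] = m²·s⁻²·K⁻¹
  (b) kg·m²·s⁻²·K⁻¹
  (c) m²·s⁻²·K⁻¹
  (d) [specific heat capacity] = m²·s⁻²·K⁻¹
All reduce to m²·s⁻²·K⁻¹ except (b), which is kg·m²·s⁻²·K⁻¹.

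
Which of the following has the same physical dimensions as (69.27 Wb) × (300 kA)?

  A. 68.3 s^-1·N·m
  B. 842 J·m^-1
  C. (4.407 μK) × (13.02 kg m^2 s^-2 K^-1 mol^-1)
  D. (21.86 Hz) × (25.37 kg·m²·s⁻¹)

Reference: [kg·m²·s⁻²·A⁻¹] · [A] = kg·m²·s⁻².
Each option:
  A. N·m·s⁻¹ = kg·m·s⁻²·m·s⁻¹ = kg·m²·s⁻³
  B. J·m⁻¹ = N·m·m⁻¹ = kg·m·s⁻²
  C. [K] · [kg·m²·s⁻²·K⁻¹·mol⁻¹] = kg·m²·s⁻²·mol⁻¹
  D. [s⁻¹] · [kg·m²·s⁻¹] = kg·m²·s⁻²  ← same
Only D. matches kg·m²·s⁻².

D.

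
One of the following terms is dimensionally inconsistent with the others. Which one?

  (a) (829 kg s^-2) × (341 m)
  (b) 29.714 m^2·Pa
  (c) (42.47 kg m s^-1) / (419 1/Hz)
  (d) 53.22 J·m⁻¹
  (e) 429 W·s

In SI base units:
  (a) [kg·s⁻²] · [m] = kg·m·s⁻²
  (b) Pa·m² = N·m⁻²·m² = kg·m·s⁻²
  (c) [kg·m·s⁻¹] / [s] = kg·m·s⁻²
  (d) J·m⁻¹ = N·m·m⁻¹ = kg·m·s⁻²
  (e) W·s = J·s⁻¹·s = kg·m²·s⁻²
All reduce to kg·m·s⁻² except (e), which is kg·m²·s⁻².

(e)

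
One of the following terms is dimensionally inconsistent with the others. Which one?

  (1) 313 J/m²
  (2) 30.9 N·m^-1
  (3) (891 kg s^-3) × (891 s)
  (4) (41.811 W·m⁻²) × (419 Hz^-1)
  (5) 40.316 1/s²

(5)

Reduce each to base SI dimensions:
  (1) J·m⁻² = N·m·m⁻² = kg·s⁻²
  (2) N·m⁻¹ = kg·m·s⁻²·m⁻¹ = kg·s⁻²
  (3) [kg·s⁻³] · [s] = kg·s⁻²
  (4) [kg·s⁻³] · [s] = kg·s⁻²
  (5) s⁻²
All reduce to kg·s⁻² except (5), which is s⁻².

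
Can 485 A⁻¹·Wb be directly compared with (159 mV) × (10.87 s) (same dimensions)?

No

Expand each in SI base units:
  485 A⁻¹·Wb:  Wb·A⁻¹ = V·s·A⁻¹ = kg·m²·s⁻²·A⁻²
  (159 mV) × (10.87 s):  [kg·m²·s⁻³·A⁻¹] · [s] = kg·m²·s⁻²·A⁻¹
kg·m²·s⁻²·A⁻² ≠ kg·m²·s⁻²·A⁻¹, so they cannot be added.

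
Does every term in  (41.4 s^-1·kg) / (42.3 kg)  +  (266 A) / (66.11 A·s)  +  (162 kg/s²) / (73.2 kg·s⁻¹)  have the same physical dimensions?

In SI base units:
  (41.4 s^-1·kg) / (42.3 kg):  [kg·s⁻¹] / [kg] = s⁻¹
  (266 A) / (66.11 A·s):  [A] / [s·A] = s⁻¹
  (162 kg/s²) / (73.2 kg·s⁻¹):  [kg·s⁻²] / [kg·s⁻¹] = s⁻¹
Every term reduces to s⁻¹.

Yes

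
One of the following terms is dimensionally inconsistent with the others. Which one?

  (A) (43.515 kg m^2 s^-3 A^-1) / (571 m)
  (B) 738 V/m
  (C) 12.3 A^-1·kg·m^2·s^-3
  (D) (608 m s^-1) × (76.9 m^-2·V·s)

Dimensions:
  (A) [kg·m²·s⁻³·A⁻¹] / [m] = kg·m·s⁻³·A⁻¹
  (B) V·m⁻¹ = J·C⁻¹·m⁻¹ = kg·m·s⁻³·A⁻¹
  (C) kg·m²·s⁻³·A⁻¹
  (D) [m·s⁻¹] · [kg·s⁻²·A⁻¹] = kg·m·s⁻³·A⁻¹
All reduce to kg·m·s⁻³·A⁻¹ except (C), which is kg·m²·s⁻³·A⁻¹.

(C)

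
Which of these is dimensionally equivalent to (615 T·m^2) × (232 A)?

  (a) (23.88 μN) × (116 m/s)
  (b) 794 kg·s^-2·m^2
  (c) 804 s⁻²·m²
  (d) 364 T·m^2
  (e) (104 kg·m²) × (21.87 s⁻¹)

(b)

Reference: [kg·m²·s⁻²·A⁻¹] · [A] = kg·m²·s⁻².
Each option:
  (a) [kg·m·s⁻²] · [m·s⁻¹] = kg·m²·s⁻³
  (b) kg·m²·s⁻²  ← same
  (c) m²·s⁻²
  (d) T·m² = Wb·m⁻²·m² = kg·m²·s⁻²·A⁻¹
  (e) [kg·m²] · [s⁻¹] = kg·m²·s⁻¹
Only (b) matches kg·m²·s⁻².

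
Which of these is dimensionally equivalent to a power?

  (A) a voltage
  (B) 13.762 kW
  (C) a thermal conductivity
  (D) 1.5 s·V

(B)

Reference: [power] = kg·m²·s⁻³.
Each option:
  (A) [voltage] = kg·m²·s⁻³·A⁻¹
  (B) W = J·s⁻¹ = kg·m²·s⁻³  ← same
  (C) [thermal conductivity] = kg·m·s⁻³·K⁻¹
  (D) V·s = J·C⁻¹·s = kg·m²·s⁻²·A⁻¹
Only (B) matches kg·m²·s⁻³.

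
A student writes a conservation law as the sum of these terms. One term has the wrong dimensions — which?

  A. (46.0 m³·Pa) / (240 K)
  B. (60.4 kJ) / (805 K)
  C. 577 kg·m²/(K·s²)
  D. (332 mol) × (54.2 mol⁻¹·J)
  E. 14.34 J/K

Expand each in SI base units:
  A. [kg·m²·s⁻²] / [K] = kg·m²·s⁻²·K⁻¹
  B. [kg·m²·s⁻²] / [K] = kg·m²·s⁻²·K⁻¹
  C. kg·m²·s⁻²·K⁻¹
  D. [mol] · [kg·m²·s⁻²·mol⁻¹] = kg·m²·s⁻²
  E. J·K⁻¹ = N·m·K⁻¹ = kg·m²·s⁻²·K⁻¹
All reduce to kg·m²·s⁻²·K⁻¹ except D., which is kg·m²·s⁻².

D.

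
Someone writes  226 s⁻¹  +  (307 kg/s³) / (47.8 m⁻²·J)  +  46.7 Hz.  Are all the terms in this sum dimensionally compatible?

Yes

Expand each in SI base units:
  226 s⁻¹:  s⁻¹
  (307 kg/s³) / (47.8 m⁻²·J):  [kg·s⁻³] / [kg·s⁻²] = s⁻¹
  46.7 Hz:  Hz = s⁻¹
Every term reduces to s⁻¹.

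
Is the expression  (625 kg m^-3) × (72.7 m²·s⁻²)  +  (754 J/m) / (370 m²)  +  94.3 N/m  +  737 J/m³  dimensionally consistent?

In SI base units:
  (625 kg m^-3) × (72.7 m²·s⁻²):  [kg·m⁻³] · [m²·s⁻²] = kg·m⁻¹·s⁻²
  (754 J/m) / (370 m²):  [kg·m·s⁻²] / [m²] = kg·m⁻¹·s⁻²
  94.3 N/m:  N·m⁻¹ = kg·m·s⁻²·m⁻¹ = kg·s⁻²
  737 J/m³:  J·m⁻³ = N·m·m⁻³ = kg·m⁻¹·s⁻²
The terms do not share a single dimension (kg·m⁻¹·s⁻² vs kg·s⁻²).

No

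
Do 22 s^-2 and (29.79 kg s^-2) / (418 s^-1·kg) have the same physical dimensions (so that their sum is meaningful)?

No

Expand each in SI base units:
  22 s^-2:  s⁻²
  (29.79 kg s^-2) / (418 s^-1·kg):  [kg·s⁻²] / [kg·s⁻¹] = s⁻¹
s⁻² ≠ s⁻¹, so they cannot be added.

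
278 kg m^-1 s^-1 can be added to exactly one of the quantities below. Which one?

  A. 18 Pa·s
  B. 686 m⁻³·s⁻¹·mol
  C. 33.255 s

Reference: kg·m⁻¹·s⁻¹.
Each option:
  A. Pa·s = N·m⁻²·s = kg·m⁻¹·s⁻¹  ← same
  B. m⁻³·s⁻¹·mol
  C. s
Only A. matches kg·m⁻¹·s⁻¹.

A.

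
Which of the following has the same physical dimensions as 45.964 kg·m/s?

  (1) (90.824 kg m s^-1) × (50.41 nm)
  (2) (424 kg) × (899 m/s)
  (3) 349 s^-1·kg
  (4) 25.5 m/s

(2)

Reference: kg·m·s⁻¹.
Each option:
  (1) [kg·m·s⁻¹] · [m] = kg·m²·s⁻¹
  (2) [kg] · [m·s⁻¹] = kg·m·s⁻¹  ← same
  (3) kg·s⁻¹
  (4) m·s⁻¹
Only (2) matches kg·m·s⁻¹.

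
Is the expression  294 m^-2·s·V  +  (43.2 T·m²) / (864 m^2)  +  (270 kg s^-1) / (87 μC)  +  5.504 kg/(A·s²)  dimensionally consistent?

Reduce each to base SI dimensions:
  294 m^-2·s·V:  V·s·m⁻² = J·C⁻¹·s·m⁻² = kg·s⁻²·A⁻¹
  (43.2 T·m²) / (864 m^2):  [kg·m²·s⁻²·A⁻¹] / [m²] = kg·s⁻²·A⁻¹
  (270 kg s^-1) / (87 μC):  [kg·s⁻¹] / [s·A] = kg·s⁻²·A⁻¹
  5.504 kg/(A·s²):  kg·s⁻²·A⁻¹
Every term reduces to kg·s⁻²·A⁻¹.

Yes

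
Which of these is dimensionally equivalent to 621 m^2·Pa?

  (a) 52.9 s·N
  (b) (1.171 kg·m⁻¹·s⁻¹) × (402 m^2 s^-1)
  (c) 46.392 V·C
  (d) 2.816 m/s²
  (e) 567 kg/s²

(b)

Reference: Pa·m² = N·m⁻²·m² = kg·m·s⁻².
Each option:
  (a) N·s = kg·m·s⁻²·s = kg·m·s⁻¹
  (b) [kg·m⁻¹·s⁻¹] · [m²·s⁻¹] = kg·m·s⁻²  ← same
  (c) C·V = s·A·J·C⁻¹ = kg·m²·s⁻²
  (d) m·s⁻²
  (e) kg·s⁻²
Only (b) matches kg·m·s⁻².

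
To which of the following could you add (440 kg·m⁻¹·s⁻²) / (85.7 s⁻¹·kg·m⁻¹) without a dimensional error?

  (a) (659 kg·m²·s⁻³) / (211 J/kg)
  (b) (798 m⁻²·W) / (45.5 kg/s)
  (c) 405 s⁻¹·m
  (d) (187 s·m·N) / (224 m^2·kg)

Reference: [kg·m⁻¹·s⁻²] / [kg·m⁻¹·s⁻¹] = s⁻¹.
Each option:
  (a) [kg·m²·s⁻³] / [m²·s⁻²] = kg·s⁻¹
  (b) [kg·s⁻³] / [kg·s⁻¹] = s⁻²
  (c) m·s⁻¹
  (d) [kg·m²·s⁻¹] / [kg·m²] = s⁻¹  ← same
Only (d) matches s⁻¹.

(d)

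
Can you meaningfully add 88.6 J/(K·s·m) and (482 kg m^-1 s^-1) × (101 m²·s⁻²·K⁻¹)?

Reduce each to base SI dimensions:
  88.6 J/(K·s·m):  J·s⁻¹·m⁻¹·K⁻¹ = N·m·s⁻¹·m⁻¹·K⁻¹ = kg·m·s⁻³·K⁻¹
  (482 kg m^-1 s^-1) × (101 m²·s⁻²·K⁻¹):  [kg·m⁻¹·s⁻¹] · [m²·s⁻²·K⁻¹] = kg·m·s⁻³·K⁻¹
Both are kg·m·s⁻³·K⁻¹, so they have the same dimensions and can be added.

Yes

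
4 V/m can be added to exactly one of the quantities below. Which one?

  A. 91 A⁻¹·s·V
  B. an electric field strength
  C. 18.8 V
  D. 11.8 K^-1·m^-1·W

B.

Reference: V·m⁻¹ = J·C⁻¹·m⁻¹ = kg·m·s⁻³·A⁻¹.
Each option:
  A. V·s·A⁻¹ = J·C⁻¹·s·A⁻¹ = kg·m²·s⁻²·A⁻²
  B. [electric field strength] = kg·m·s⁻³·A⁻¹  ← same
  C. V = J·C⁻¹ = kg·m²·s⁻³·A⁻¹
  D. W·m⁻¹·K⁻¹ = J·s⁻¹·m⁻¹·K⁻¹ = kg·m·s⁻³·K⁻¹
Only B. matches kg·m·s⁻³·A⁻¹.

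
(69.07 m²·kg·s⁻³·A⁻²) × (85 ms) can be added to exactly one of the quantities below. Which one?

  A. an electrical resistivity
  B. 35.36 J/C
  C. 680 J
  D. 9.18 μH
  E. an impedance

D.

Reference: [kg·m²·s⁻³·A⁻²] · [s] = kg·m²·s⁻²·A⁻².
Each option:
  A. [electrical resistivity] = kg·m³·s⁻³·A⁻²
  B. J·C⁻¹ = N·m·(s·A)⁻¹ = kg·m²·s⁻³·A⁻¹
  C. J = N·m = kg·m²·s⁻²
  D. H = V·s·A⁻¹ = kg·m²·s⁻²·A⁻²  ← same
  E. [impedance] = kg·m²·s⁻³·A⁻²
Only D. matches kg·m²·s⁻²·A⁻².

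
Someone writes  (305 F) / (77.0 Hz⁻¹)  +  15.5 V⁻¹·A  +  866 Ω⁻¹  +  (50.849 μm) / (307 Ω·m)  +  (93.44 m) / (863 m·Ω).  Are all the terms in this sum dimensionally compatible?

Yes

Dimensions:
  (305 F) / (77.0 Hz⁻¹):  [kg⁻¹·m⁻²·s⁴·A²] / [s] = kg⁻¹·m⁻²·s³·A²
  15.5 V⁻¹·A:  A·V⁻¹ = A·(J·C⁻¹)⁻¹ = kg⁻¹·m⁻²·s³·A²
  866 Ω⁻¹:  Ω⁻¹ = (V·A⁻¹)⁻¹ = kg⁻¹·m⁻²·s³·A²
  (50.849 μm) / (307 Ω·m):  [m] / [kg·m³·s⁻³·A⁻²] = kg⁻¹·m⁻²·s³·A²
  (93.44 m) / (863 m·Ω):  [m] / [kg·m³·s⁻³·A⁻²] = kg⁻¹·m⁻²·s³·A²
Every term reduces to kg⁻¹·m⁻²·s³·A².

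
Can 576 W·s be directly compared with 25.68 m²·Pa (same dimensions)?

No

Reduce each to base SI dimensions:
  576 W·s:  W·s = J·s⁻¹·s = kg·m²·s⁻²
  25.68 m²·Pa:  Pa·m² = N·m⁻²·m² = kg·m·s⁻²
kg·m²·s⁻² ≠ kg·m·s⁻², so they cannot be added.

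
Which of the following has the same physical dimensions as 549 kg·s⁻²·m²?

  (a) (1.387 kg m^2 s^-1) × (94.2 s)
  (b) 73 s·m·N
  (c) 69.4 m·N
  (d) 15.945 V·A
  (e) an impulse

(c)

Reference: kg·m²·s⁻².
Each option:
  (a) [kg·m²·s⁻¹] · [s] = kg·m²
  (b) N·m·s = kg·m·s⁻²·m·s = kg·m²·s⁻¹
  (c) N·m = kg·m·s⁻²·m = kg·m²·s⁻²  ← same
  (d) V·A = J·C⁻¹·A = kg·m²·s⁻³
  (e) [impulse] = kg·m·s⁻¹
Only (c) matches kg·m²·s⁻².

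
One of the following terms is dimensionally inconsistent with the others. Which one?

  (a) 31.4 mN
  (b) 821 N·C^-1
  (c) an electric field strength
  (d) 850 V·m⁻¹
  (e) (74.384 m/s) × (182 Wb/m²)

(a)

Work out the base dimensions of each:
  (a) N = kg·m·s⁻²
  (b) N·C⁻¹ = kg·m·s⁻²·(s·A)⁻¹ = kg·m·s⁻³·A⁻¹
  (c) [electric field strength] = kg·m·s⁻³·A⁻¹
  (d) V·m⁻¹ = J·C⁻¹·m⁻¹ = kg·m·s⁻³·A⁻¹
  (e) [m·s⁻¹] · [kg·s⁻²·A⁻¹] = kg·m·s⁻³·A⁻¹
All reduce to kg·m·s⁻³·A⁻¹ except (a), which is kg·m·s⁻².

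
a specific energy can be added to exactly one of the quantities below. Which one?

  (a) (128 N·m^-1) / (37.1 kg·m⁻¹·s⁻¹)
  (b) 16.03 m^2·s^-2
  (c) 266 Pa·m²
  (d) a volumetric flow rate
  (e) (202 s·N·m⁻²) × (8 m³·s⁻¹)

Reference: [specific energy] = m²·s⁻².
Each option:
  (a) [kg·s⁻²] / [kg·m⁻¹·s⁻¹] = m·s⁻¹
  (b) m²·s⁻²  ← same
  (c) Pa·m² = N·m⁻²·m² = kg·m·s⁻²
  (d) [volumetric flow rate] = m³·s⁻¹
  (e) [kg·m⁻¹·s⁻¹] · [m³·s⁻¹] = kg·m²·s⁻²
Only (b) matches m²·s⁻².

(b)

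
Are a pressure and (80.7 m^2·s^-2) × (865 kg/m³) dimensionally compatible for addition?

In SI base units:
  a pressure:  [pressure] = kg·m⁻¹·s⁻²
  (80.7 m^2·s^-2) × (865 kg/m³):  [m²·s⁻²] · [kg·m⁻³] = kg·m⁻¹·s⁻²
Both are kg·m⁻¹·s⁻², so they have the same dimensions and can be added.

Yes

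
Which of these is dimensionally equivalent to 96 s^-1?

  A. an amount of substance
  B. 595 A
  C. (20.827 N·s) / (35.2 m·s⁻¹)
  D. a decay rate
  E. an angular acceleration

Reference: s⁻¹.
Each option:
  A. [amount of substance] = mol
  B. A
  C. [kg·m·s⁻¹] / [m·s⁻¹] = kg
  D. [decay rate] = s⁻¹  ← same
  E. [angular acceleration] = s⁻²
Only D. matches s⁻¹.

D.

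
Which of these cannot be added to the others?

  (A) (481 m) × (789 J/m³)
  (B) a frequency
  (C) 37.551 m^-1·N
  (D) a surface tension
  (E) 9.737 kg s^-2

(B)

Work out the base dimensions of each:
  (A) [m] · [kg·m⁻¹·s⁻²] = kg·s⁻²
  (B) [frequency] = s⁻¹
  (C) N·m⁻¹ = kg·m·s⁻²·m⁻¹ = kg·s⁻²
  (D) [surface tension] = kg·s⁻²
  (E) kg·s⁻²
All reduce to kg·s⁻² except (B), which is s⁻¹.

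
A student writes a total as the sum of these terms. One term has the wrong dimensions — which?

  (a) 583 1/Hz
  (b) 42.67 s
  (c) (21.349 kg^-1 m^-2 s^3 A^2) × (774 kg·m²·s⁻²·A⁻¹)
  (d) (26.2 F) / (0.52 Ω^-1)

Reduce each to base SI dimensions:
  (a) Hz⁻¹ = (s⁻¹)⁻¹ = s
  (b) s
  (c) [kg⁻¹·m⁻²·s³·A²] · [kg·m²·s⁻²·A⁻¹] = s·A
  (d) [kg⁻¹·m⁻²·s⁴·A²] / [kg⁻¹·m⁻²·s³·A²] = s
All reduce to s except (c), which is s·A.

(c)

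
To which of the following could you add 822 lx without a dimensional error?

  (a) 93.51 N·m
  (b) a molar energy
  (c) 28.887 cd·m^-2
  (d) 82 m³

(c)

Reference: lx = lm·m⁻² = m⁻²·cd.
Each option:
  (a) N·m = kg·m·s⁻²·m = kg·m²·s⁻²
  (b) [molar energy] = kg·m²·s⁻²·mol⁻¹
  (c) cd·m⁻² = m⁻²·cd  ← same
  (d) m³
Only (c) matches m⁻²·cd.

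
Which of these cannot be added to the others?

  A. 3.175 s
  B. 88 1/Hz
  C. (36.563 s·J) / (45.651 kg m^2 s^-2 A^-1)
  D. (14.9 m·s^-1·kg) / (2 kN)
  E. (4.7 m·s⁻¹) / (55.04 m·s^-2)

Reduce each to base SI dimensions:
  A. s
  B. Hz⁻¹ = (s⁻¹)⁻¹ = s
  C. [kg·m²·s⁻¹] / [kg·m²·s⁻²·A⁻¹] = s·A
  D. [kg·m·s⁻¹] / [kg·m·s⁻²] = s
  E. [m·s⁻¹] / [m·s⁻²] = s
All reduce to s except C., which is s·A.

C.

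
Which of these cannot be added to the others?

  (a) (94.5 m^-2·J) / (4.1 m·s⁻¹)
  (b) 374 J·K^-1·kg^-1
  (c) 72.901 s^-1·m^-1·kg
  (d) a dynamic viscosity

(b)

Work out the base dimensions of each:
  (a) [kg·s⁻²] / [m·s⁻¹] = kg·m⁻¹·s⁻¹
  (b) J·kg⁻¹·K⁻¹ = N·m·kg⁻¹·K⁻¹ = m²·s⁻²·K⁻¹
  (c) kg·m⁻¹·s⁻¹
  (d) [dynamic viscosity] = kg·m⁻¹·s⁻¹
All reduce to kg·m⁻¹·s⁻¹ except (b), which is m²·s⁻²·K⁻¹.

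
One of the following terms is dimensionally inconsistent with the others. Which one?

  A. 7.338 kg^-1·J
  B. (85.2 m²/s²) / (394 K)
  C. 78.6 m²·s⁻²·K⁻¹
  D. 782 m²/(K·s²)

A.

In SI base units:
  A. J·kg⁻¹ = N·m·kg⁻¹ = m²·s⁻²
  B. [m²·s⁻²] / [K] = m²·s⁻²·K⁻¹
  C. m²·s⁻²·K⁻¹
  D. m²·s⁻²·K⁻¹
All reduce to m²·s⁻²·K⁻¹ except A., which is m²·s⁻².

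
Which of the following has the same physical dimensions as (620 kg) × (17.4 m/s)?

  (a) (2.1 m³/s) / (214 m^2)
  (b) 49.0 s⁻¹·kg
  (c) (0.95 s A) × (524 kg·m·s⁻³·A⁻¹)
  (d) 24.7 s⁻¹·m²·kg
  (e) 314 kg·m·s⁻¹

(e)

Reference: [kg] · [m·s⁻¹] = kg·m·s⁻¹.
Each option:
  (a) [m³·s⁻¹] / [m²] = m·s⁻¹
  (b) kg·s⁻¹
  (c) [s·A] · [kg·m·s⁻³·A⁻¹] = kg·m·s⁻²
  (d) kg·m²·s⁻¹
  (e) kg·m·s⁻¹  ← same
Only (e) matches kg·m·s⁻¹.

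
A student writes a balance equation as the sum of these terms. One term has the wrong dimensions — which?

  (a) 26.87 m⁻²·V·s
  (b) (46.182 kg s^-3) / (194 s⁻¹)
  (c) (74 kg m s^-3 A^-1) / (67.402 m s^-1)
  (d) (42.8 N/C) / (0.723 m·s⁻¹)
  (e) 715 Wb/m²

(b)

Work out the base dimensions of each:
  (a) V·s·m⁻² = J·C⁻¹·s·m⁻² = kg·s⁻²·A⁻¹
  (b) [kg·s⁻³] / [s⁻¹] = kg·s⁻²
  (c) [kg·m·s⁻³·A⁻¹] / [m·s⁻¹] = kg·s⁻²·A⁻¹
  (d) [kg·m·s⁻³·A⁻¹] / [m·s⁻¹] = kg·s⁻²·A⁻¹
  (e) Wb·m⁻² = V·s·m⁻² = kg·s⁻²·A⁻¹
All reduce to kg·s⁻²·A⁻¹ except (b), which is kg·s⁻².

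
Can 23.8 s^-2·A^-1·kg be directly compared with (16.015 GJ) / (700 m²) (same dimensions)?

Expand each in SI base units:
  23.8 s^-2·A^-1·kg:  kg·s⁻²·A⁻¹
  (16.015 GJ) / (700 m²):  [kg·m²·s⁻²] / [m²] = kg·s⁻²
kg·s⁻²·A⁻¹ ≠ kg·s⁻², so they cannot be added.

No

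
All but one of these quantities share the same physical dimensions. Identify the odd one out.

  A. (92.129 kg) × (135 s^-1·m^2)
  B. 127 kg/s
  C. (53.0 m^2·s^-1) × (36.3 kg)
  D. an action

Reduce each to base SI dimensions:
  A. [kg] · [m²·s⁻¹] = kg·m²·s⁻¹
  B. kg·s⁻¹
  C. [m²·s⁻¹] · [kg] = kg·m²·s⁻¹
  D. [action] = kg·m²·s⁻¹
All reduce to kg·m²·s⁻¹ except B., which is kg·s⁻¹.

B.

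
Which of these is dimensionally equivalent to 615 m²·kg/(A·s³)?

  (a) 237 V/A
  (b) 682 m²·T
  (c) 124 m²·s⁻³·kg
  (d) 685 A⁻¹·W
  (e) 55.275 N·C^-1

(d)

Reference: kg·m²·s⁻³·A⁻¹.
Each option:
  (a) V·A⁻¹ = J·C⁻¹·A⁻¹ = kg·m²·s⁻³·A⁻²
  (b) T·m² = Wb·m⁻²·m² = kg·m²·s⁻²·A⁻¹
  (c) kg·m²·s⁻³
  (d) W·A⁻¹ = J·s⁻¹·A⁻¹ = kg·m²·s⁻³·A⁻¹  ← same
  (e) N·C⁻¹ = kg·m·s⁻²·(s·A)⁻¹ = kg·m·s⁻³·A⁻¹
Only (d) matches kg·m²·s⁻³·A⁻¹.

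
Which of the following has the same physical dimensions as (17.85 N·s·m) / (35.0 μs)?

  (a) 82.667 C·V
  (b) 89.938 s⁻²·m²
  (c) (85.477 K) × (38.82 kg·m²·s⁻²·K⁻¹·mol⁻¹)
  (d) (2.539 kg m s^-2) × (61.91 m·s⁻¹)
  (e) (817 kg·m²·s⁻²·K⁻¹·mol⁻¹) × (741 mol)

Reference: [kg·m²·s⁻¹] / [s] = kg·m²·s⁻².
Each option:
  (a) C·V = s·A·J·C⁻¹ = kg·m²·s⁻²  ← same
  (b) m²·s⁻²
  (c) [K] · [kg·m²·s⁻²·K⁻¹·mol⁻¹] = kg·m²·s⁻²·mol⁻¹
  (d) [kg·m·s⁻²] · [m·s⁻¹] = kg·m²·s⁻³
  (e) [kg·m²·s⁻²·K⁻¹·mol⁻¹] · [mol] = kg·m²·s⁻²·K⁻¹
Only (a) matches kg·m²·s⁻².

(a)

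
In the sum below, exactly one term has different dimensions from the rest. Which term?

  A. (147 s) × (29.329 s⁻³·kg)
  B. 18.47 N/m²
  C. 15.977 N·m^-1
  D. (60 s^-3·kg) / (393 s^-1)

Expand each in SI base units:
  A. [s] · [kg·s⁻³] = kg·s⁻²
  B. N·m⁻² = kg·m·s⁻²·m⁻² = kg·m⁻¹·s⁻²
  C. N·m⁻¹ = kg·m·s⁻²·m⁻¹ = kg·s⁻²
  D. [kg·s⁻³] / [s⁻¹] = kg·s⁻²
All reduce to kg·s⁻² except B., which is kg·m⁻¹·s⁻².

B.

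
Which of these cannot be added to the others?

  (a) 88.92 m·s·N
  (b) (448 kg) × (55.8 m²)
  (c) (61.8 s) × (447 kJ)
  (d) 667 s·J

Work out the base dimensions of each:
  (a) N·m·s = kg·m·s⁻²·m·s = kg·m²·s⁻¹
  (b) [kg] · [m²] = kg·m²
  (c) [s] · [kg·m²·s⁻²] = kg·m²·s⁻¹
  (d) J·s = N·m·s = kg·m²·s⁻¹
All reduce to kg·m²·s⁻¹ except (b), which is kg·m².

(b)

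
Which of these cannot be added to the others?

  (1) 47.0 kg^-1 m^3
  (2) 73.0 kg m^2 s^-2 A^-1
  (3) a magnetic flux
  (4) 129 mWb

Reduce each to base SI dimensions:
  (1) kg⁻¹·m³
  (2) kg·m²·s⁻²·A⁻¹
  (3) [magnetic flux] = kg·m²·s⁻²·A⁻¹
  (4) Wb = V·s = kg·m²·s⁻²·A⁻¹
All reduce to kg·m²·s⁻²·A⁻¹ except (1), which is kg⁻¹·m³.

(1)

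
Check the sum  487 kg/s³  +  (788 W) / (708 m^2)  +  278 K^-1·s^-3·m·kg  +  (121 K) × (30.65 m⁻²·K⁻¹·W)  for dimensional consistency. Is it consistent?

Dimensions:
  487 kg/s³:  kg·s⁻³
  (788 W) / (708 m^2):  [kg·m²·s⁻³] / [m²] = kg·s⁻³
  278 K^-1·s^-3·m·kg:  kg·m·s⁻³·K⁻¹
  (121 K) × (30.65 m⁻²·K⁻¹·W):  [K] · [kg·s⁻³·K⁻¹] = kg·s⁻³
The terms do not share a single dimension (kg·m·s⁻³·K⁻¹ vs kg·s⁻³).

No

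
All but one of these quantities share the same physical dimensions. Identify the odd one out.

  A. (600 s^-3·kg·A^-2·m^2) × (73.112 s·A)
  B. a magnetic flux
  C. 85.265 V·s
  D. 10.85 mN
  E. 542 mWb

In SI base units:
  A. [kg·m²·s⁻³·A⁻²] · [s·A] = kg·m²·s⁻²·A⁻¹
  B. [magnetic flux] = kg·m²·s⁻²·A⁻¹
  C. V·s = J·C⁻¹·s = kg·m²·s⁻²·A⁻¹
  D. N = kg·m·s⁻²
  E. Wb = V·s = kg·m²·s⁻²·A⁻¹
All reduce to kg·m²·s⁻²·A⁻¹ except D., which is kg·m·s⁻².

D.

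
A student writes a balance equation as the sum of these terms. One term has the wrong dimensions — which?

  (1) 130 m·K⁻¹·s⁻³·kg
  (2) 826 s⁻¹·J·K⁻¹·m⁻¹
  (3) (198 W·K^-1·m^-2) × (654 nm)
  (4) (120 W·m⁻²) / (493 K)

(4)

Dimensions:
  (1) kg·m·s⁻³·K⁻¹
  (2) J·s⁻¹·m⁻¹·K⁻¹ = N·m·s⁻¹·m⁻¹·K⁻¹ = kg·m·s⁻³·K⁻¹
  (3) [kg·s⁻³·K⁻¹] · [m] = kg·m·s⁻³·K⁻¹
  (4) [kg·s⁻³] / [K] = kg·s⁻³·K⁻¹
All reduce to kg·m·s⁻³·K⁻¹ except (4), which is kg·s⁻³·K⁻¹.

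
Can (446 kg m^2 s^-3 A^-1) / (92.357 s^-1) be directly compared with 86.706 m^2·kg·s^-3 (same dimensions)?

Expand each in SI base units:
  (446 kg m^2 s^-3 A^-1) / (92.357 s^-1):  [kg·m²·s⁻³·A⁻¹] / [s⁻¹] = kg·m²·s⁻²·A⁻¹
  86.706 m^2·kg·s^-3:  kg·m²·s⁻³
kg·m²·s⁻²·A⁻¹ ≠ kg·m²·s⁻³, so they cannot be added.

No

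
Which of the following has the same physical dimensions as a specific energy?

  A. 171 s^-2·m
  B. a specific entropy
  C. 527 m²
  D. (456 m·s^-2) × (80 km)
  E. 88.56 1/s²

Reference: [specific energy] = m²·s⁻².
Each option:
  A. m·s⁻²
  B. [specific entropy] = m²·s⁻²·K⁻¹
  C. m²
  D. [m·s⁻²] · [m] = m²·s⁻²  ← same
  E. s⁻²
Only D. matches m²·s⁻².

D.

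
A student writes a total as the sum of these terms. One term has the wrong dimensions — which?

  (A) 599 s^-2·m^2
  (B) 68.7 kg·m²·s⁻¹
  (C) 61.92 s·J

Dimensions:
  (A) m²·s⁻²
  (B) kg·m²·s⁻¹
  (C) J·s = N·m·s = kg·m²·s⁻¹
All reduce to kg·m²·s⁻¹ except (A), which is m²·s⁻².

(A)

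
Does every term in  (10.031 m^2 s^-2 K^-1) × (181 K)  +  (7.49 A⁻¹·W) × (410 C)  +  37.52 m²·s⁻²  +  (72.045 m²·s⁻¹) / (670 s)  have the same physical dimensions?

Work out the base dimensions of each:
  (10.031 m^2 s^-2 K^-1) × (181 K):  [m²·s⁻²·K⁻¹] · [K] = m²·s⁻²
  (7.49 A⁻¹·W) × (410 C):  [kg·m²·s⁻³·A⁻¹] · [s·A] = kg·m²·s⁻²
  37.52 m²·s⁻²:  m²·s⁻²
  (72.045 m²·s⁻¹) / (670 s):  [m²·s⁻¹] / [s] = m²·s⁻²
The terms do not share a single dimension (kg·m²·s⁻² vs m²·s⁻²).

No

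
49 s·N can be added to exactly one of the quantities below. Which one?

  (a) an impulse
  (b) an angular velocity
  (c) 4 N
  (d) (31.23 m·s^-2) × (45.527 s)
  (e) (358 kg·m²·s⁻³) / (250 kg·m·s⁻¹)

Reference: N·s = kg·m·s⁻²·s = kg·m·s⁻¹.
Each option:
  (a) [impulse] = kg·m·s⁻¹  ← same
  (b) [angular velocity] = s⁻¹
  (c) N = kg·m·s⁻²
  (d) [m·s⁻²] · [s] = m·s⁻¹
  (e) [kg·m²·s⁻³] / [kg·m·s⁻¹] = m·s⁻²
Only (a) matches kg·m·s⁻¹.

(a)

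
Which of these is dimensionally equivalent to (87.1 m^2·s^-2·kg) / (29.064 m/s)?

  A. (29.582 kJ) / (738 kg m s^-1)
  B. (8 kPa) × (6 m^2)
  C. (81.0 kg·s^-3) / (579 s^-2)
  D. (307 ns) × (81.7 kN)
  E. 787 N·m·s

Reference: [kg·m²·s⁻²] / [m·s⁻¹] = kg·m·s⁻¹.
Each option:
  A. [kg·m²·s⁻²] / [kg·m·s⁻¹] = m·s⁻¹
  B. [kg·m⁻¹·s⁻²] · [m²] = kg·m·s⁻²
  C. [kg·s⁻³] / [s⁻²] = kg·s⁻¹
  D. [s] · [kg·m·s⁻²] = kg·m·s⁻¹  ← same
  E. N·m·s = kg·m·s⁻²·m·s = kg·m²·s⁻¹
Only D. matches kg·m·s⁻¹.

D.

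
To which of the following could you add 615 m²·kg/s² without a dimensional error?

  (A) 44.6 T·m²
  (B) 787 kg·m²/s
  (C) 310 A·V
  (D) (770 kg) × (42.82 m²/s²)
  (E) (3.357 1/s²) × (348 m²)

(D)

Reference: kg·m²·s⁻².
Each option:
  (A) T·m² = Wb·m⁻²·m² = kg·m²·s⁻²·A⁻¹
  (B) kg·m²·s⁻¹
  (C) V·A = J·C⁻¹·A = kg·m²·s⁻³
  (D) [kg] · [m²·s⁻²] = kg·m²·s⁻²  ← same
  (E) [s⁻²] · [m²] = m²·s⁻²
Only (D) matches kg·m²·s⁻².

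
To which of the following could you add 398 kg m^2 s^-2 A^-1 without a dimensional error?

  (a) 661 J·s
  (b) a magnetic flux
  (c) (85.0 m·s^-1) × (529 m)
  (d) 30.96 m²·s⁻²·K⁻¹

Reference: kg·m²·s⁻²·A⁻¹.
Each option:
  (a) J·s = N·m·s = kg·m²·s⁻¹
  (b) [magnetic flux] = kg·m²·s⁻²·A⁻¹  ← same
  (c) [m·s⁻¹] · [m] = m²·s⁻¹
  (d) m²·s⁻²·K⁻¹
Only (b) matches kg·m²·s⁻²·A⁻¹.

(b)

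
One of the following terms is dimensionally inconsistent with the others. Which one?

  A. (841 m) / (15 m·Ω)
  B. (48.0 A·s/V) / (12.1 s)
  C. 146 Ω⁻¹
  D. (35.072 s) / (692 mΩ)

D.

In SI base units:
  A. [m] / [kg·m³·s⁻³·A⁻²] = kg⁻¹·m⁻²·s³·A²
  B. [kg⁻¹·m⁻²·s⁴·A²] / [s] = kg⁻¹·m⁻²·s³·A²
  C. Ω⁻¹ = (V·A⁻¹)⁻¹ = kg⁻¹·m⁻²·s³·A²
  D. [s] / [kg·m²·s⁻³·A⁻²] = kg⁻¹·m⁻²·s⁴·A²
All reduce to kg⁻¹·m⁻²·s³·A² except D., which is kg⁻¹·m⁻²·s⁴·A².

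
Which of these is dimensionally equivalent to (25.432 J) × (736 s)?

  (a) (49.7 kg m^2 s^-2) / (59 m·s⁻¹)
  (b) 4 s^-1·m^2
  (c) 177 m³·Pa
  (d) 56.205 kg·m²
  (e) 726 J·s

Reference: [kg·m²·s⁻²] · [s] = kg·m²·s⁻¹.
Each option:
  (a) [kg·m²·s⁻²] / [m·s⁻¹] = kg·m·s⁻¹
  (b) m²·s⁻¹
  (c) Pa·m³ = N·m⁻²·m³ = kg·m²·s⁻²
  (d) kg·m²
  (e) J·s = N·m·s = kg·m²·s⁻¹  ← same
Only (e) matches kg·m²·s⁻¹.

(e)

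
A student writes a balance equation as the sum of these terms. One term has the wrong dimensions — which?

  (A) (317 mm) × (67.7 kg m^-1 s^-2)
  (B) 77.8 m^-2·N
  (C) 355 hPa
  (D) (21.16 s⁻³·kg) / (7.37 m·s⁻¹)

(A)

Work out the base dimensions of each:
  (A) [m] · [kg·m⁻¹·s⁻²] = kg·s⁻²
  (B) N·m⁻² = kg·m·s⁻²·m⁻² = kg·m⁻¹·s⁻²
  (C) Pa = N·m⁻² = kg·m⁻¹·s⁻²
  (D) [kg·s⁻³] / [m·s⁻¹] = kg·m⁻¹·s⁻²
All reduce to kg·m⁻¹·s⁻² except (A), which is kg·s⁻².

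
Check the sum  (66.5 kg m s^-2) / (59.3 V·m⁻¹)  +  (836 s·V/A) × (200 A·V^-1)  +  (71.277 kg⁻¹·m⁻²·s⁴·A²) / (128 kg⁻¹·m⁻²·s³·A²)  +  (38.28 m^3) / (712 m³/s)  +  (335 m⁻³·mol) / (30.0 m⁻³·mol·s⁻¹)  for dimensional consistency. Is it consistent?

No

Reduce each to base SI dimensions:
  (66.5 kg m s^-2) / (59.3 V·m⁻¹):  [kg·m·s⁻²] / [kg·m·s⁻³·A⁻¹] = s·A
  (836 s·V/A) × (200 A·V^-1):  [kg·m²·s⁻²·A⁻²] · [kg⁻¹·m⁻²·s³·A²] = s
  (71.277 kg⁻¹·m⁻²·s⁴·A²) / (128 kg⁻¹·m⁻²·s³·A²):  [kg⁻¹·m⁻²·s⁴·A²] / [kg⁻¹·m⁻²·s³·A²] = s
  (38.28 m^3) / (712 m³/s):  [m³] / [m³·s⁻¹] = s
  (335 m⁻³·mol) / (30.0 m⁻³·mol·s⁻¹):  [m⁻³·mol] / [m⁻³·s⁻¹·mol] = s
The terms do not share a single dimension (s vs s·A).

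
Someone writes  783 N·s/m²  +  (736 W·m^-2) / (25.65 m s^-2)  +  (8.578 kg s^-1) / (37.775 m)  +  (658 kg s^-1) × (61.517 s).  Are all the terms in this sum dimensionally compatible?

No

Dimensions:
  783 N·s/m²:  N·s·m⁻² = kg·m·s⁻²·s·m⁻² = kg·m⁻¹·s⁻¹
  (736 W·m^-2) / (25.65 m s^-2):  [kg·s⁻³] / [m·s⁻²] = kg·m⁻¹·s⁻¹
  (8.578 kg s^-1) / (37.775 m):  [kg·s⁻¹] / [m] = kg·m⁻¹·s⁻¹
  (658 kg s^-1) × (61.517 s):  [kg·s⁻¹] · [s] = kg
The terms do not share a single dimension (kg vs kg·m⁻¹·s⁻¹).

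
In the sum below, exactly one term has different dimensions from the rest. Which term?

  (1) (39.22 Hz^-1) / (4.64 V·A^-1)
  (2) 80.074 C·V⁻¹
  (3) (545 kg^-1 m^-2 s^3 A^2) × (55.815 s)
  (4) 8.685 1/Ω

(4)

Expand each in SI base units:
  (1) [s] / [kg·m²·s⁻³·A⁻²] = kg⁻¹·m⁻²·s⁴·A²
  (2) C·V⁻¹ = s·A·(J·C⁻¹)⁻¹ = kg⁻¹·m⁻²·s⁴·A²
  (3) [kg⁻¹·m⁻²·s³·A²] · [s] = kg⁻¹·m⁻²·s⁴·A²
  (4) Ω⁻¹ = (V·A⁻¹)⁻¹ = kg⁻¹·m⁻²·s³·A²
All reduce to kg⁻¹·m⁻²·s⁴·A² except (4), which is kg⁻¹·m⁻²·s³·A².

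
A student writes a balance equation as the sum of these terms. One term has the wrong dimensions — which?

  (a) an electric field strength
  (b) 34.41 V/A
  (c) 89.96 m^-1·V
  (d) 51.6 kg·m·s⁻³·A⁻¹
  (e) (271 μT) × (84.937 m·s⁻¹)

(b)

Expand each in SI base units:
  (a) [electric field strength] = kg·m·s⁻³·A⁻¹
  (b) V·A⁻¹ = J·C⁻¹·A⁻¹ = kg·m²·s⁻³·A⁻²
  (c) V·m⁻¹ = J·C⁻¹·m⁻¹ = kg·m·s⁻³·A⁻¹
  (d) kg·m·s⁻³·A⁻¹
  (e) [kg·s⁻²·A⁻¹] · [m·s⁻¹] = kg·m·s⁻³·A⁻¹
All reduce to kg·m·s⁻³·A⁻¹ except (b), which is kg·m²·s⁻³·A⁻².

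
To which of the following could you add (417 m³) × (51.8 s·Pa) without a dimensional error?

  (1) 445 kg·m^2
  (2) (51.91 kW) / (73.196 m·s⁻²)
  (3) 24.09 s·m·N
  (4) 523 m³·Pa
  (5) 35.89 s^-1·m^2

(3)

Reference: [m³] · [kg·m⁻¹·s⁻¹] = kg·m²·s⁻¹.
Each option:
  (1) kg·m²
  (2) [kg·m²·s⁻³] / [m·s⁻²] = kg·m·s⁻¹
  (3) N·m·s = kg·m·s⁻²·m·s = kg·m²·s⁻¹  ← same
  (4) Pa·m³ = N·m⁻²·m³ = kg·m²·s⁻²
  (5) m²·s⁻¹
Only (3) matches kg·m²·s⁻¹.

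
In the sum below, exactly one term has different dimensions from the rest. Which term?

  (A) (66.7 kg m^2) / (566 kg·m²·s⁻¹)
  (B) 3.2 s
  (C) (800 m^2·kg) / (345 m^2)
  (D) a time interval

(C)

Dimensions:
  (A) [kg·m²] / [kg·m²·s⁻¹] = s
  (B) s
  (C) [kg·m²] / [m²] = kg
  (D) [time interval] = s
All reduce to s except (C), which is kg.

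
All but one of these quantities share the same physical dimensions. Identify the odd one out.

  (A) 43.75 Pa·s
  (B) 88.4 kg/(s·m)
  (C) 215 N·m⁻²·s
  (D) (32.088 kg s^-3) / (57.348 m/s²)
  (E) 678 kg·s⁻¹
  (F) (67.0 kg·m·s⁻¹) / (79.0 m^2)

Reduce each to base SI dimensions:
  (A) Pa·s = N·m⁻²·s = kg·m⁻¹·s⁻¹
  (B) kg·m⁻¹·s⁻¹
  (C) N·s·m⁻² = kg·m·s⁻²·s·m⁻² = kg·m⁻¹·s⁻¹
  (D) [kg·s⁻³] / [m·s⁻²] = kg·m⁻¹·s⁻¹
  (E) kg·s⁻¹
  (F) [kg·m·s⁻¹] / [m²] = kg·m⁻¹·s⁻¹
All reduce to kg·m⁻¹·s⁻¹ except (E), which is kg·s⁻¹.

(E)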